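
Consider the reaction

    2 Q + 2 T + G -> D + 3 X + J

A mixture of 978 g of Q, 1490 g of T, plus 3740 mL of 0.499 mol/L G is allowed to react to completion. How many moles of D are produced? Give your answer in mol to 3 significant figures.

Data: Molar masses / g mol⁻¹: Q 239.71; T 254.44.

1.87 mol

n(Q) = 978.0 / 239.71 = 4.080 mol
n(T) = 1490 / 254.44 = 5.856 mol
n(G) = 0.499 × 3740/1000 = 1.866 mol
n/ν for Q = 4.080/2 = 2.040
n/ν for T = 5.856/2 = 2.928
n/ν for G = 1.866/1 = 1.866
Smallest n/ν is G → limiting reagent.
n(D) = (1/1) × 1.866 = 1.866 mol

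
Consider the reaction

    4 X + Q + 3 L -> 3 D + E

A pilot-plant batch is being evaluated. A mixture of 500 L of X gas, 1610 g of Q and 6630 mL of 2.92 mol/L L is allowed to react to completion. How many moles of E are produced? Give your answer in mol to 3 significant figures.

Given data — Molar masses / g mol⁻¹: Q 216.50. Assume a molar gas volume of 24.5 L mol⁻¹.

5.10 mol

n(X) = 500.0 / 24.5 = 20.41 mol
n(Q) = 1610 / 216.50 = 7.436 mol
n(L) = 2.92 × 6630/1000 = 19.36 mol
n/ν for X = 20.41/4 = 5.103
n/ν for Q = 7.436/1 = 7.436
n/ν for L = 19.36/3 = 6.453
Smallest n/ν is X → limiting reagent.
n(E) = (1/4) × 20.41 = 5.103 mol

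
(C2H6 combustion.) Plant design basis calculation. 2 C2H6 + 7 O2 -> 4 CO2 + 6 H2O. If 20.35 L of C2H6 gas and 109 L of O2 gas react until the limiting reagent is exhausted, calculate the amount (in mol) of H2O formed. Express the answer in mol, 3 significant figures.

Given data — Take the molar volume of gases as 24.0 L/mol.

2.54 mol

n(C2H6) = 20.35 / 24.0 = 0.8479 mol
n(O2) = 109.0 / 24.0 = 4.542 mol
n/ν for C2H6 = 0.8479/2 = 0.4240
n/ν for O2 = 4.542/7 = 0.6489
Smallest n/ν is C2H6 → limiting reagent.
n(H2O) = (6/2) × 0.8479 = 2.544 mol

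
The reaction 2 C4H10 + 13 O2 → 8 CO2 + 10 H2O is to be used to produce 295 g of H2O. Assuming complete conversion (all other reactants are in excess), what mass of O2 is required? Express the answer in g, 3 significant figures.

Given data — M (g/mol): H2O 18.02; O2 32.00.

n(H2O) = 295 / 18.02 = 16.37 mol
n(O2) = (13/10) × 16.37 = 21.28 mol
mass = 21.28 × 32.00 = 681.0 g

681 g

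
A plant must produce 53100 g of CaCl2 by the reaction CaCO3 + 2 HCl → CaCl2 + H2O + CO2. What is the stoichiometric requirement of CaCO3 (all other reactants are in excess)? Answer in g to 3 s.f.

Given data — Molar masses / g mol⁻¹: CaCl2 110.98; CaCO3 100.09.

n(CaCl2) = 53100 / 110.98 = 478.5 mol
n(CaCO3) = (1/1) × 478.5 = 478.5 mol
mass = 478.5 × 100.09 = 47890 g

47900 g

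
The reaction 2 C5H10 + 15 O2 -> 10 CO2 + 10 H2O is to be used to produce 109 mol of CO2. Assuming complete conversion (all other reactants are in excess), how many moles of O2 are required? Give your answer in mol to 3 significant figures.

n(CO2) = 109.0 mol
n(O2) = (15/10) × 109.0 = 163.5 mol

164 mol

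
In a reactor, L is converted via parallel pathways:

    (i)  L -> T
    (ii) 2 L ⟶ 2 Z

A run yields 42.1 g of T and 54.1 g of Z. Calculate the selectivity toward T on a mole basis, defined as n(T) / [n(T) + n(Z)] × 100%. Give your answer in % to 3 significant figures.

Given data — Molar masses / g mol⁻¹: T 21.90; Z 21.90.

43.8 %

n(T) = 42.1 / 21.90 = 1.922 mol
n(Z) = 54.1 / 21.90 = 2.470 mol
selectivity = 1.922/(1.922+2.470) × 100 = 43.76 %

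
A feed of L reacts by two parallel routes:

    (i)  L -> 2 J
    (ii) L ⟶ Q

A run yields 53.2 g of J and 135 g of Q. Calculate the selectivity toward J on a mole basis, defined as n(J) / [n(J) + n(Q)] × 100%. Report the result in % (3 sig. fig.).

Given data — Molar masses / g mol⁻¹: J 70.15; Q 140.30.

n(J) = 53.2 / 70.15 = 0.7584 mol
n(Q) = 135 / 140.30 = 0.9622 mol
selectivity = 0.7584/(0.7584+0.9622) × 100 = 44.08 %

44.1 %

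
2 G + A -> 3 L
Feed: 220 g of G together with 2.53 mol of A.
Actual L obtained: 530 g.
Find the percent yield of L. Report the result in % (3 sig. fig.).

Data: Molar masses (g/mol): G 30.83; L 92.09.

75.8 %

n(G) = 220.0 / 30.83 = 7.136 mol
n(A) = 2.530 mol
n/ν for G = 7.136/2 = 3.568
n/ν for A = 2.530/1 = 2.530
Smallest n/ν is A → limiting reagent.
theoretical n(L) = (3/1) × 2.530 = 7.590 mol → 699.0 g
% yield = 530 / 699.0 × 100 = 75.82 %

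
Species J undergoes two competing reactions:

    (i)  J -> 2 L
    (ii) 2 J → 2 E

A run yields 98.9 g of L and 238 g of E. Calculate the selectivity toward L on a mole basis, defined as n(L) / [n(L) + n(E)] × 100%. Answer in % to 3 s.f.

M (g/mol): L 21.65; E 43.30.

n(L) = 98.9 / 21.65 = 4.568 mol
n(E) = 238 / 43.30 = 5.497 mol
selectivity = 4.568/(4.568+5.497) × 100 = 45.38 %

45.4 %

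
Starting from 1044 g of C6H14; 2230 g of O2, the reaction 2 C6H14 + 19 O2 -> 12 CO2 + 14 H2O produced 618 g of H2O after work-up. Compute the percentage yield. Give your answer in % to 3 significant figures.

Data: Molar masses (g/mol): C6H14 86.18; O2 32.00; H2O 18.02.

66.8 %

n(C6H14) = 1044 / 86.18 = 12.11 mol
n(O2) = 2230 / 32.00 = 69.69 mol
n/ν for C6H14 = 12.11/2 = 6.055
n/ν for O2 = 69.69/19 = 3.668
Smallest n/ν is O2 → limiting reagent.
theoretical n(H2O) = (14/19) × 69.69 = 51.35 mol → 925.3 g
% yield = 618 / 925.3 × 100 = 66.79 %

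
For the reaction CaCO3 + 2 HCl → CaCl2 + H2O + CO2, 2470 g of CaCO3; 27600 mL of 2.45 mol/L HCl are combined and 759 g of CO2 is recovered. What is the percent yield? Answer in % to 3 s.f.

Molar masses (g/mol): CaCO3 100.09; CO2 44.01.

n(CaCO3) = 2470 / 100.09 = 24.68 mol
n(HCl) = 2.45 × 27600/1000 = 67.62 mol
n/ν for CaCO3 = 24.68/1 = 24.68
n/ν for HCl = 67.62/2 = 33.81
Smallest n/ν is CaCO3 → limiting reagent.
theoretical n(CO2) = (1/1) × 24.68 = 24.68 mol → 1086 g
% yield = 759 / 1086 × 100 = 69.89 %

69.9 %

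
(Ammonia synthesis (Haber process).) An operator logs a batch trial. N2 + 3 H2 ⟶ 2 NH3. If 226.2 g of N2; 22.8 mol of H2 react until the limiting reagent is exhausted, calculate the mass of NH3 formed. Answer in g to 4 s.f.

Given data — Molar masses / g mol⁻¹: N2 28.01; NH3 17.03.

n(N2) = 226.2 / 28.01 = 8.076 mol
n(H2) = 22.80 mol
n/ν → N2: 8.076, H2: 7.600; H2 is limiting.
n(NH3) = (2/3) × 22.80 = 15.20 mol
mass = 15.20 × 17.03 = 258.9 g

258.9 g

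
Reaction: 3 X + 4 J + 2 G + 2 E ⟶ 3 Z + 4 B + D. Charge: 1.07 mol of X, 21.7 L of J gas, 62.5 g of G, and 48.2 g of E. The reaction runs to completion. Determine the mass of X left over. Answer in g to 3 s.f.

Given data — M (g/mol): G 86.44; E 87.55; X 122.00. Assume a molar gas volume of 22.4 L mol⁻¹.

41.9 g

n(X) = 1.070 mol
n(J) = 21.70 / 22.4 = 0.9688 mol
n(G) = 62.50 / 86.44 = 0.7230 mol
n(E) = 48.20 / 87.55 = 0.5505 mol
n/ν → X: 0.3567, J: 0.2422, G: 0.3615, E: 0.2753; J is limiting.
X consumed = (3/4) × 0.9688 = 0.7266 mol
X remaining = 1.070 − 0.7266 = 0.3434 mol
mass = 0.3434 × 122.00 = 41.89 g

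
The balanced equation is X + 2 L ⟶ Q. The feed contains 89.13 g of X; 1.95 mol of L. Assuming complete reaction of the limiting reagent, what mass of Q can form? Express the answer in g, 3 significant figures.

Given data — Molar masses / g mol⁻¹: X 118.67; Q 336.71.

253 g

n(X) = 89.13 / 118.67 = 0.7511 mol
n(L) = 1.950 mol
n/ν for X = 0.7511/1 = 0.7511
n/ν for L = 1.950/2 = 0.9750
Smallest n/ν is X → limiting reagent.
n(Q) = (1/1) × 0.7511 = 0.7511 mol
mass = 0.7511 × 336.71 = 252.9 g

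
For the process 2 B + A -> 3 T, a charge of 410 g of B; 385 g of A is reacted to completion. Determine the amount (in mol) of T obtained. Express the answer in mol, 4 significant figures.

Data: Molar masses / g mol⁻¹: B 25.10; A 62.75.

n(B) = 410.0 / 25.10 = 16.33 mol
n(A) = 385.0 / 62.75 = 6.135 mol
n/ν for B = 16.33/2 = 8.165
n/ν for A = 6.135/1 = 6.135
Smallest n/ν is A → limiting reagent.
n(T) = (3/1) × 6.135 = 18.41 mol

18.41 mol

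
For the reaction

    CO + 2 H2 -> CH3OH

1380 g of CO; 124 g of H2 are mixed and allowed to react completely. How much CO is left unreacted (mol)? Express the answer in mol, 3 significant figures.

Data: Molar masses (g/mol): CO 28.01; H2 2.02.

n(CO) = 1380 / 28.01 = 49.27 mol
n(H2) = 124.0 / 2.02 = 61.39 mol
n/ν → CO: 49.27, H2: 30.70; H2 is limiting.
CO consumed = (1/2) × 61.39 = 30.70 mol
CO remaining = 49.27 − 30.70 = 18.57 mol

18.6 mol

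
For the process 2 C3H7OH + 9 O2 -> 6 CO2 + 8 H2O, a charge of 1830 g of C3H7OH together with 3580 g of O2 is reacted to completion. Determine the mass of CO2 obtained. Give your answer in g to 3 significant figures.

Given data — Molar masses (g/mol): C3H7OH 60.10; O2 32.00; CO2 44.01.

3280 g

n(C3H7OH) = 1830 / 60.10 = 30.45 mol
n(O2) = 3580 / 32.00 = 111.9 mol
n/ν for C3H7OH = 30.45/2 = 15.23
n/ν for O2 = 111.9/9 = 12.43
Smallest n/ν is O2 → limiting reagent.
n(CO2) = (6/9) × 111.9 = 74.60 mol
mass = 74.60 × 44.01 = 3283 g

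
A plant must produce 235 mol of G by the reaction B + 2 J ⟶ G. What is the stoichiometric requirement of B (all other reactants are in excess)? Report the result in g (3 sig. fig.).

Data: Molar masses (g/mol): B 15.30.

3600 g

n(G) = 235.0 mol
n(B) = (1/1) × 235.0 = 235.0 mol
mass = 235.0 × 15.30 = 3596 g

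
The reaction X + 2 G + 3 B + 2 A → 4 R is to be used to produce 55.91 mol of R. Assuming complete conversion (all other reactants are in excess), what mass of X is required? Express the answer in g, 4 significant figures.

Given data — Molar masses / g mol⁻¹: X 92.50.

n(R) = 55.91 mol
n(X) = (1/4) × 55.91 = 13.98 mol
mass = 13.98 × 92.50 = 1293 g

1293 g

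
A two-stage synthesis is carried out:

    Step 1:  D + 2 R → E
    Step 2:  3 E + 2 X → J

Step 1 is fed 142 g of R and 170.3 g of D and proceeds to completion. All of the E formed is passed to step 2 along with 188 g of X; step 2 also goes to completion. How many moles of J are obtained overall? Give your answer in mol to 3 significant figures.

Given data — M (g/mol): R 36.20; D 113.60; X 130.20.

0.500 mol

Step 1:
n(R) = 142.0 / 36.20 = 3.923 mol
n(D) = 170.3 / 113.60 = 1.499 mol
n/ν for R = 3.923/2 = 1.962
n/ν for D = 1.499/1 = 1.499
Smallest n/ν is D → limiting reagent.
n(E) produced = (1/1) × 1.499 = 1.499 mol
Step 2:
n(E) available = 1.499 mol
n(X) = 188.0 / 130.20 = 1.444 mol
n/ν for E = 1.499/3 = 0.4997
n/ν for X = 1.444/2 = 0.7220
Smallest n/ν is E → limiting reagent.
n(J) = (1/3) × 1.499 = 0.4997 mol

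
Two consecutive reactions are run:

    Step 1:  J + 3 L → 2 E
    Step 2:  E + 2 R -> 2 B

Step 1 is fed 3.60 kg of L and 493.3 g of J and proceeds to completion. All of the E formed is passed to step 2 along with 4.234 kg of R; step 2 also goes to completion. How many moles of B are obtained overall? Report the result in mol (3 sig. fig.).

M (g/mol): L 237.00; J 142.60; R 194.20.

Step 1:
n(L) = 3.600×1000 / 237.00 = 15.19 mol
n(J) = 493.3 / 142.60 = 3.459 mol
n/ν for L = 15.19/3 = 5.063
n/ν for J = 3.459/1 = 3.459
Smallest n/ν is J → limiting reagent.
n(E) produced = (2/1) × 3.459 = 6.918 mol
Step 2:
n(E) available = 6.918 mol
n(R) = 4.234×1000 / 194.20 = 21.80 mol
n/ν for E = 6.918/1 = 6.918
n/ν for R = 21.80/2 = 10.90
Smallest n/ν is E → limiting reagent.
n(B) = (2/1) × 6.918 = 13.84 mol

13.8 mol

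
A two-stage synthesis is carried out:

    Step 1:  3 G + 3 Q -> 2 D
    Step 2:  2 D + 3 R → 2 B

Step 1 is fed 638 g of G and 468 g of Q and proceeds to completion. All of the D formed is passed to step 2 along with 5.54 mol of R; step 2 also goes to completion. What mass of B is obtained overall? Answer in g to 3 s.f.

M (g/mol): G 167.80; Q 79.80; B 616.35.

1560 g

Step 1:
n(G) = 638.0 / 167.80 = 3.802 mol
n(Q) = 468.0 / 79.80 = 5.865 mol
n/ν → G: 1.267, Q: 1.955; G is limiting.
n(D) produced = (2/3) × 3.802 = 2.535 mol
Step 2:
n(D) available = 2.535 mol
n(R) = 5.540 mol
n/ν → D: 1.268, R: 1.847; D is limiting.
n(B) = (2/2) × 2.535 = 2.535 mol
mass = 2.535 × 616.35 = 1562 g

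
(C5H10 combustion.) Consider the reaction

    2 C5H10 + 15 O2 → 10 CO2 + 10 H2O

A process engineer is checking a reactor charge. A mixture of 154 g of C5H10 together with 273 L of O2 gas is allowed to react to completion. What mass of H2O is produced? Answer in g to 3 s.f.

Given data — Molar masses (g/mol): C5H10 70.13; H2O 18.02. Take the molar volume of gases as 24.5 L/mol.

134 g

n(C5H10) = 154.0 / 70.13 = 2.196 mol
n(O2) = 273.0 / 24.5 = 11.14 mol
n/ν for C5H10 = 2.196/2 = 1.098
n/ν for O2 = 11.14/15 = 0.7427
Smallest n/ν is O2 → limiting reagent.
n(H2O) = (10/15) × 11.14 = 7.427 mol
mass = 7.427 × 18.02 = 133.8 g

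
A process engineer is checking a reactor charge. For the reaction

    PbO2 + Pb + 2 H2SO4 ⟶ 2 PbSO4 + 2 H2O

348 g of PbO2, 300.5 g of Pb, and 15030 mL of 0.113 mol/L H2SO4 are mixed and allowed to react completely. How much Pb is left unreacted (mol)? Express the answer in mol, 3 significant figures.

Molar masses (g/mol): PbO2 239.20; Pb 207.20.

0.601 mol

n(PbO2) = 348.0 / 239.20 = 1.455 mol
n(Pb) = 300.5 / 207.20 = 1.450 mol
n(H2SO4) = 0.113 × 15030/1000 = 1.698 mol
n/ν for PbO2 = 1.455/1 = 1.455
n/ν for Pb = 1.450/1 = 1.450
n/ν for H2SO4 = 1.698/2 = 0.8490
Smallest n/ν is H2SO4 → limiting reagent.
Pb consumed = (1/2) × 1.698 = 0.8490 mol
Pb remaining = 1.450 − 0.8490 = 0.6010 mol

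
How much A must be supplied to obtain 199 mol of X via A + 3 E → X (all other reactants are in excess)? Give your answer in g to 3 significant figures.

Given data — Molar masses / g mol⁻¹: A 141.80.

28200 g

n(X) = 199.0 mol
n(A) = (1/1) × 199.0 = 199.0 mol
mass = 199.0 × 141.80 = 28220 g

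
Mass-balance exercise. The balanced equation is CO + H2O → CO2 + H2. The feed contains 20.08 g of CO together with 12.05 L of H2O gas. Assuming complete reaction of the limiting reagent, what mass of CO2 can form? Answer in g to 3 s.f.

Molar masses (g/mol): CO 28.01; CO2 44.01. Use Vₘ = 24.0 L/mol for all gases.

n(CO) = 20.08 / 28.01 = 0.7169 mol
n(H2O) = 12.05 / 24.0 = 0.5021 mol
n/ν → CO: 0.7169, H2O: 0.5021; H2O is limiting.
n(CO2) = (1/1) × 0.5021 = 0.5021 mol
mass = 0.5021 × 44.01 = 22.10 g

22.1 g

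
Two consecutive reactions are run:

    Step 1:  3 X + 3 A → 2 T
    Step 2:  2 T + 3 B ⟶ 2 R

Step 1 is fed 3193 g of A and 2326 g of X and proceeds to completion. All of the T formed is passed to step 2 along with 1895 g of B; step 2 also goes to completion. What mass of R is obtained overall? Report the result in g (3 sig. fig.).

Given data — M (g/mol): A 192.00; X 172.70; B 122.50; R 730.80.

Step 1:
n(A) = 3193 / 192.00 = 16.63 mol
n(X) = 2326 / 172.70 = 13.47 mol
n/ν for A = 16.63/3 = 5.543
n/ν for X = 13.47/3 = 4.490
Smallest n/ν is X → limiting reagent.
n(T) produced = (2/3) × 13.47 = 8.980 mol
Step 2:
n(T) available = 8.980 mol
n(B) = 1895 / 122.50 = 15.47 mol
n/ν for T = 8.980/2 = 4.490
n/ν for B = 15.47/3 = 5.157
Smallest n/ν is T → limiting reagent.
n(R) = (2/2) × 8.980 = 8.980 mol
mass = 8.980 × 730.80 = 6563 g

6560 g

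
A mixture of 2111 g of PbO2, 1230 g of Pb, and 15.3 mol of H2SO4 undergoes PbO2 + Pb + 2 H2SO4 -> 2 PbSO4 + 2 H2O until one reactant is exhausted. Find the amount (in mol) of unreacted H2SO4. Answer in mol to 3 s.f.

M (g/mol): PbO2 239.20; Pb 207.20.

n(PbO2) = 2111 / 239.20 = 8.825 mol
n(Pb) = 1230 / 207.20 = 5.936 mol
n(H2SO4) = 15.30 mol
n/ν for PbO2 = 8.825/1 = 8.825
n/ν for Pb = 5.936/1 = 5.936
n/ν for H2SO4 = 15.30/2 = 7.650
Smallest n/ν is Pb → limiting reagent.
H2SO4 consumed = (2/1) × 5.936 = 11.87 mol
H2SO4 remaining = 15.30 − 11.87 = 3.430 mol

3.43 mol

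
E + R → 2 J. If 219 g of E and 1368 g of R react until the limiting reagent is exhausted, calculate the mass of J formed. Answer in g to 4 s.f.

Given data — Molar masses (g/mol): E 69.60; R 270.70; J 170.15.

1071 g

n(E) = 219.0 / 69.60 = 3.147 mol
n(R) = 1368 / 270.70 = 5.054 mol
n/ν for E = 3.147/1 = 3.147
n/ν for R = 5.054/1 = 5.054
Smallest n/ν is E → limiting reagent.
n(J) = (2/1) × 3.147 = 6.294 mol
mass = 6.294 × 170.15 = 1071 g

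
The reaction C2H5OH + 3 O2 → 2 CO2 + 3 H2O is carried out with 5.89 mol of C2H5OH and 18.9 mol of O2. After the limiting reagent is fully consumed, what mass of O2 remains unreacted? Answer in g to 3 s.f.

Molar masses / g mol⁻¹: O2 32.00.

n(C2H5OH) = 5.890 mol
n(O2) = 18.90 mol
n/ν → C2H5OH: 5.890, O2: 6.300; C2H5OH is limiting.
O2 consumed = (3/1) × 5.890 = 17.67 mol
O2 remaining = 18.90 − 17.67 = 1.230 mol
mass = 1.230 × 32.00 = 39.36 g

39.4 g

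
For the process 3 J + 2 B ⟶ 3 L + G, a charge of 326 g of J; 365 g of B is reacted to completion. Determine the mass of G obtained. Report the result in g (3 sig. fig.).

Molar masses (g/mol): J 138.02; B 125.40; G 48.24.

38.0 g

n(J) = 326.0 / 138.02 = 2.362 mol
n(B) = 365.0 / 125.40 = 2.911 mol
n/ν for J = 2.362/3 = 0.7873
n/ν for B = 2.911/2 = 1.456
Smallest n/ν is J → limiting reagent.
n(G) = (1/3) × 2.362 = 0.7873 mol
mass = 0.7873 × 48.24 = 37.98 g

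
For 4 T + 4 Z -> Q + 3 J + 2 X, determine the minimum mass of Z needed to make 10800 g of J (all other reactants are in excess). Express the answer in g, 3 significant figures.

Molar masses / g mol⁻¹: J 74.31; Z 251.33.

n(J) = 10800 / 74.31 = 145.3 mol
n(Z) = (4/3) × 145.3 = 193.7 mol
mass = 193.7 × 251.33 = 48680 g

48700 g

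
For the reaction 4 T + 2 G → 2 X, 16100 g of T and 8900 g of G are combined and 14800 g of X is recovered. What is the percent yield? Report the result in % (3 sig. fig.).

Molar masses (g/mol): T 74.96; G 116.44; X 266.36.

n(T) = 16100 / 74.96 = 214.8 mol
n(G) = 8900 / 116.44 = 76.43 mol
n/ν → T: 53.70, G: 38.22; G is limiting.
theoretical n(X) = (2/2) × 76.43 = 76.43 mol → 20360 g
% yield = 14800 / 20360 × 100 = 72.69 %

72.7 %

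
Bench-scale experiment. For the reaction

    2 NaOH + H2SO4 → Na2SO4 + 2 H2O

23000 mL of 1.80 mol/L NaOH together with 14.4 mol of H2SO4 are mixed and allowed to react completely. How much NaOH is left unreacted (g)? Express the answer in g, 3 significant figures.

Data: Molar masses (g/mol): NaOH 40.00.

504 g

n(NaOH) = 1.80 × 23000/1000 = 41.40 mol
n(H2SO4) = 14.40 mol
n/ν → NaOH: 20.70, H2SO4: 14.40; H2SO4 is limiting.
NaOH consumed = (2/1) × 14.40 = 28.80 mol
NaOH remaining = 41.40 − 28.80 = 12.60 mol
mass = 12.60 × 40.00 = 504.0 g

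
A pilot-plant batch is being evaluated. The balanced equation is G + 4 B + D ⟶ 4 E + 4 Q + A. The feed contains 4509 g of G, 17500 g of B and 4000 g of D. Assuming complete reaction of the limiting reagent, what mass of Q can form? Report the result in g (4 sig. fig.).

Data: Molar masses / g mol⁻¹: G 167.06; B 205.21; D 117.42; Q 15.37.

n(G) = 4509 / 167.06 = 26.99 mol
n(B) = 17500 / 205.21 = 85.28 mol
n(D) = 4000 / 117.42 = 34.07 mol
n/ν for G = 26.99/1 = 26.99
n/ν for B = 85.28/4 = 21.32
n/ν for D = 34.07/1 = 34.07
Smallest n/ν is B → limiting reagent.
n(Q) = (4/4) × 85.28 = 85.28 mol
mass = 85.28 × 15.37 = 1311 g

1311 g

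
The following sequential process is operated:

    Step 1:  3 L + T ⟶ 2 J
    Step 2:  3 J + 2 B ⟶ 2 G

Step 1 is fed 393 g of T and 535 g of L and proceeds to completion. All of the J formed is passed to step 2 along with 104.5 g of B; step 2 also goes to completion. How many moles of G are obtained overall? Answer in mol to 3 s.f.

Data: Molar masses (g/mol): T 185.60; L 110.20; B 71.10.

Step 1:
n(T) = 393.0 / 185.60 = 2.117 mol
n(L) = 535.0 / 110.20 = 4.855 mol
n/ν → T: 2.117, L: 1.618; L is limiting.
n(J) produced = (2/3) × 4.855 = 3.237 mol
Step 2:
n(J) available = 3.237 mol
n(B) = 104.5 / 71.10 = 1.470 mol
n/ν → J: 1.079, B: 0.7350; B is limiting.
n(G) = (2/2) × 1.470 = 1.470 mol

1.47 mol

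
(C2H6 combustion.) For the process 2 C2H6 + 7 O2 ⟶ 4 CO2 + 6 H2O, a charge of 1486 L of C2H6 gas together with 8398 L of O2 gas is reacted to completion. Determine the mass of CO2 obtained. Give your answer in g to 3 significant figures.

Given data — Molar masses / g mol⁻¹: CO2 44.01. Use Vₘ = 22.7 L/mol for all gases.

5760 g

n(C2H6) = 1486 / 22.7 = 65.46 mol
n(O2) = 8398 / 22.7 = 370.0 mol
n/ν for C2H6 = 65.46/2 = 32.73
n/ν for O2 = 370.0/7 = 52.86
Smallest n/ν is C2H6 → limiting reagent.
n(CO2) = (4/2) × 65.46 = 130.9 mol
mass = 130.9 × 44.01 = 5761 g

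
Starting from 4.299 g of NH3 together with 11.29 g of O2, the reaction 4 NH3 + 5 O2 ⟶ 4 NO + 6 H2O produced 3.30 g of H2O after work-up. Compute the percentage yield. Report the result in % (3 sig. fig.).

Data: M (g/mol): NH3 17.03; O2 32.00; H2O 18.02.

48.4 %

n(NH3) = 4.299 / 17.03 = 0.2524 mol
n(O2) = 11.29 / 32.00 = 0.3528 mol
n/ν → NH3: 0.06310, O2: 0.07056; NH3 is limiting.
theoretical n(H2O) = (6/4) × 0.2524 = 0.3786 mol → 6.822 g
% yield = 3.30 / 6.822 × 100 = 48.37 %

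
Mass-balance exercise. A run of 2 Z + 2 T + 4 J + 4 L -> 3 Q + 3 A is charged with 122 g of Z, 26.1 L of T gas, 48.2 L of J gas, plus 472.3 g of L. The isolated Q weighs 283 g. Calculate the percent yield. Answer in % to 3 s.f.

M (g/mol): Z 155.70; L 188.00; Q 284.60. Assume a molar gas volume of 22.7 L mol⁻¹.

n(Z) = 122.0 / 155.70 = 0.7836 mol
n(T) = 26.10 / 22.7 = 1.150 mol
n(J) = 48.20 / 22.7 = 2.123 mol
n(L) = 472.3 / 188.00 = 2.512 mol
n/ν for Z = 0.7836/2 = 0.3918
n/ν for T = 1.150/2 = 0.5750
n/ν for J = 2.123/4 = 0.5308
n/ν for L = 2.512/4 = 0.6280
Smallest n/ν is Z → limiting reagent.
theoretical n(Q) = (3/2) × 0.7836 = 1.175 mol → 334.4 g
% yield = 283 / 334.4 × 100 = 84.63 %

84.6 %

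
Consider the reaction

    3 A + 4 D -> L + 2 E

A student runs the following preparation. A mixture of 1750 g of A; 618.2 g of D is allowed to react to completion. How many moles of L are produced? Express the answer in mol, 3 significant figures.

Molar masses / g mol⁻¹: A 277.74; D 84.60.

n(A) = 1750 / 277.74 = 6.301 mol
n(D) = 618.2 / 84.60 = 7.307 mol
n/ν → A: 2.100, D: 1.827; D is limiting.
n(L) = (1/4) × 7.307 = 1.827 mol

1.83 mol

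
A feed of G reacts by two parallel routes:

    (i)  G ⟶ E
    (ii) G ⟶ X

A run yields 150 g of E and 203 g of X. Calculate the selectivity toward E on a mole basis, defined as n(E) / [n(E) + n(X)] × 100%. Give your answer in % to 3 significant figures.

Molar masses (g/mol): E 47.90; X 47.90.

n(E) = 150 / 47.90 = 3.132 mol
n(X) = 203 / 47.90 = 4.238 mol
selectivity = 3.132/(3.132+4.238) × 100 = 42.50 %

42.5 %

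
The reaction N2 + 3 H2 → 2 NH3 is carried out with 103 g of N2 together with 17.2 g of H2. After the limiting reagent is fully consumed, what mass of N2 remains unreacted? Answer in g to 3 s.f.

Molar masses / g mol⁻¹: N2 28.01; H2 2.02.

n(N2) = 103.0 / 28.01 = 3.677 mol
n(H2) = 17.20 / 2.02 = 8.515 mol
n/ν for N2 = 3.677/1 = 3.677
n/ν for H2 = 8.515/3 = 2.838
Smallest n/ν is H2 → limiting reagent.
N2 consumed = (1/3) × 8.515 = 2.838 mol
N2 remaining = 3.677 − 2.838 = 0.8390 mol
mass = 0.8390 × 28.01 = 23.50 g

23.5 g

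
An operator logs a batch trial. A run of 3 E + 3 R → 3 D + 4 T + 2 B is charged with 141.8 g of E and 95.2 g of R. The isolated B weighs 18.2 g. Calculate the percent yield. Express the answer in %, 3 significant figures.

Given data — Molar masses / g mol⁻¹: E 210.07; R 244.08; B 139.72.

n(E) = 141.8 / 210.07 = 0.6750 mol
n(R) = 95.20 / 244.08 = 0.3900 mol
n/ν → E: 0.2250, R: 0.1300; R is limiting.
theoretical n(B) = (2/3) × 0.3900 = 0.2600 mol → 36.33 g
% yield = 18.2 / 36.33 × 100 = 50.10 %

50.1 %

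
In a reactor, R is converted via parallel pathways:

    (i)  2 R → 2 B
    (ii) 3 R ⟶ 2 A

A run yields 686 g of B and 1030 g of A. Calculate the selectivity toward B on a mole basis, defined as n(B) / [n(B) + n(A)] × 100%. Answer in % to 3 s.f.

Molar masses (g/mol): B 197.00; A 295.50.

n(B) = 686 / 197.00 = 3.482 mol
n(A) = 1030 / 295.50 = 3.486 mol
selectivity = 3.482/(3.482+3.486) × 100 = 49.97 %

50.0 %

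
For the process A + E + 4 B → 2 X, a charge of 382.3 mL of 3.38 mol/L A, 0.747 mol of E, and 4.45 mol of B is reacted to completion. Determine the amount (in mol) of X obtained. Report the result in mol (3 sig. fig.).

n(A) = 3.38 × 382.3/1000 = 1.292 mol
n(E) = 0.7470 mol
n(B) = 4.450 mol
n/ν → A: 1.292, E: 0.7470, B: 1.113; E is limiting.
n(X) = (2/1) × 0.7470 = 1.494 mol

1.49 mol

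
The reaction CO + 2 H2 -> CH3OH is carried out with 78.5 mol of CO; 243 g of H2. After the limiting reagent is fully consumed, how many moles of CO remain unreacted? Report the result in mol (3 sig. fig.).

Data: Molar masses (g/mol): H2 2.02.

18.4 mol

n(CO) = 78.50 mol
n(H2) = 243.0 / 2.02 = 120.3 mol
n/ν → CO: 78.50, H2: 60.15; H2 is limiting.
CO consumed = (1/2) × 120.3 = 60.15 mol
CO remaining = 78.50 − 60.15 = 18.35 mol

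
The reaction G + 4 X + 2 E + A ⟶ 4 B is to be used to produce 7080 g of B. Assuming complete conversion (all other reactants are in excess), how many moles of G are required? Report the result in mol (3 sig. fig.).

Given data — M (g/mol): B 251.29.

n(B) = 7080 / 251.29 = 28.17 mol
n(G) = (1/4) × 28.17 = 7.043 mol

7.04 mol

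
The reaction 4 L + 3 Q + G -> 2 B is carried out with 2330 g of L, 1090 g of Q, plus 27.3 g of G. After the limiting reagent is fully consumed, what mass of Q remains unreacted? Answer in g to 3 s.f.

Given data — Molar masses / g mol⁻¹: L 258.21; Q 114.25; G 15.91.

n(L) = 2330 / 258.21 = 9.024 mol
n(Q) = 1090 / 114.25 = 9.540 mol
n(G) = 27.30 / 15.91 = 1.716 mol
n/ν for L = 9.024/4 = 2.256
n/ν for Q = 9.540/3 = 3.180
n/ν for G = 1.716/1 = 1.716
Smallest n/ν is G → limiting reagent.
Q consumed = (3/1) × 1.716 = 5.148 mol
Q remaining = 9.540 − 5.148 = 4.392 mol
mass = 4.392 × 114.25 = 501.8 g

502 g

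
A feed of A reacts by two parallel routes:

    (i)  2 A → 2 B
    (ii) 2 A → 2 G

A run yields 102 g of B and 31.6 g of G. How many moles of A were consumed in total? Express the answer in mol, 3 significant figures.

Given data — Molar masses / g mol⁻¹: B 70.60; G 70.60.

1.89 mol

n(B) = 102 / 70.60 = 1.445 mol
n(G) = 31.6 / 70.60 = 0.4476 mol
n(A) via (i) = (2/2)×1.445 = 1.445 mol
n(A) via (ii) = (2/2)×0.4476 = 0.4476 mol
total n(A) = 1.445 + 0.4476 = 1.893 mol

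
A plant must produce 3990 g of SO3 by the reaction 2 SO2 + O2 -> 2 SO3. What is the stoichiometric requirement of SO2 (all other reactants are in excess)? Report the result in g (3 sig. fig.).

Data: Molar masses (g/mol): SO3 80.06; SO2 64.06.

3190 g

n(SO3) = 3990 / 80.06 = 49.84 mol
n(SO2) = (2/2) × 49.84 = 49.84 mol
mass = 49.84 × 64.06 = 3193 g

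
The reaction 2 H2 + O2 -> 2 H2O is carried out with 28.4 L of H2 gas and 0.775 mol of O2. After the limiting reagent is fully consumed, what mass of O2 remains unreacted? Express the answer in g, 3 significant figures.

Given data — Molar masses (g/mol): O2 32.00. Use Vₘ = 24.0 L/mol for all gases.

n(H2) = 28.40 / 24.0 = 1.183 mol
n(O2) = 0.7750 mol
n/ν → H2: 0.5915, O2: 0.7750; H2 is limiting.
O2 consumed = (1/2) × 1.183 = 0.5915 mol
O2 remaining = 0.7750 − 0.5915 = 0.1835 mol
mass = 0.1835 × 32.00 = 5.872 g

5.87 g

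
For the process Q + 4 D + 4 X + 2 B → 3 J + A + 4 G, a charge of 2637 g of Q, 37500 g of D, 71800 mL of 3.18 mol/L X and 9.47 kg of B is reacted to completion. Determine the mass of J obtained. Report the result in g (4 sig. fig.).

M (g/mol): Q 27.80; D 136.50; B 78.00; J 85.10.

14570 g

n(Q) = 2637 / 27.80 = 94.86 mol
n(D) = 37500 / 136.50 = 274.7 mol
n(X) = 3.18 × 71800/1000 = 228.3 mol
n(B) = 9.470×1000 / 78.00 = 121.4 mol
n/ν for Q = 94.86/1 = 94.86
n/ν for D = 274.7/4 = 68.68
n/ν for X = 228.3/4 = 57.08
n/ν for B = 121.4/2 = 60.70
Smallest n/ν is X → limiting reagent.
n(J) = (3/4) × 228.3 = 171.2 mol
mass = 171.2 × 85.10 = 14570 g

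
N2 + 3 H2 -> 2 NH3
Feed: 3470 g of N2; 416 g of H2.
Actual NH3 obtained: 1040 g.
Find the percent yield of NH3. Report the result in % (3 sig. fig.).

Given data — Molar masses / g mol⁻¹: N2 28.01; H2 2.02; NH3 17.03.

n(N2) = 3470 / 28.01 = 123.9 mol
n(H2) = 416.0 / 2.02 = 205.9 mol
n/ν for N2 = 123.9/1 = 123.9
n/ν for H2 = 205.9/3 = 68.63
Smallest n/ν is H2 → limiting reagent.
theoretical n(NH3) = (2/3) × 205.9 = 137.3 mol → 2338 g
% yield = 1040 / 2338 × 100 = 44.48 %

44.5 %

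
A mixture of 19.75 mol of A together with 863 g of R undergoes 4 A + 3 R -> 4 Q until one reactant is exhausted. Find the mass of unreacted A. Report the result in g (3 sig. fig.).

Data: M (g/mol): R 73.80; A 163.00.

678 g

n(A) = 19.75 mol
n(R) = 863.0 / 73.80 = 11.69 mol
n/ν → A: 4.938, R: 3.897; R is limiting.
A consumed = (4/3) × 11.69 = 15.59 mol
A remaining = 19.75 − 15.59 = 4.160 mol
mass = 4.160 × 163.00 = 678.1 g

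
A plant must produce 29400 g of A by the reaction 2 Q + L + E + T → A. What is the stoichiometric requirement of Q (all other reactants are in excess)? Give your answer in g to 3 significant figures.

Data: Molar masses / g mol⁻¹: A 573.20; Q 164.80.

n(A) = 29400 / 573.20 = 51.29 mol
n(Q) = (2/1) × 51.29 = 102.6 mol
mass = 102.6 × 164.80 = 16910 g

16900 g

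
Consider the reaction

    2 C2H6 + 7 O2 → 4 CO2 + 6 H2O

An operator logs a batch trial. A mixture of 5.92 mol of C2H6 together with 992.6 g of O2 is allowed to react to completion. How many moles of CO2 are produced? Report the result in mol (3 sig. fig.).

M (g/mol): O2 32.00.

11.8 mol

n(C2H6) = 5.920 mol
n(O2) = 992.6 / 32.00 = 31.02 mol
n/ν for C2H6 = 5.920/2 = 2.960
n/ν for O2 = 31.02/7 = 4.431
Smallest n/ν is C2H6 → limiting reagent.
n(CO2) = (4/2) × 5.920 = 11.84 mol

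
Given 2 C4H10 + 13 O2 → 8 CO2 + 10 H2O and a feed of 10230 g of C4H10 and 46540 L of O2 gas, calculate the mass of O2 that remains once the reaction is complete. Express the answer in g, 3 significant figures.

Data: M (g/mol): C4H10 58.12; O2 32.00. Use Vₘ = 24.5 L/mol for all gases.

n(C4H10) = 10230 / 58.12 = 176.0 mol
n(O2) = 46540 / 24.5 = 1900 mol
n/ν for C4H10 = 176.0/2 = 88.00
n/ν for O2 = 1900/13 = 146.2
Smallest n/ν is C4H10 → limiting reagent.
O2 consumed = (13/2) × 176.0 = 1144 mol
O2 remaining = 1900 − 1144 = 756.0 mol
mass = 756.0 × 32.00 = 24190 g

24200 g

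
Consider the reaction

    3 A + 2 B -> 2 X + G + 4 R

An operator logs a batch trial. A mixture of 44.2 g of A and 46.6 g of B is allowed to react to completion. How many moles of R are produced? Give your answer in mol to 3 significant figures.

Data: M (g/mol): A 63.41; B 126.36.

n(A) = 44.20 / 63.41 = 0.6971 mol
n(B) = 46.60 / 126.36 = 0.3688 mol
n/ν for A = 0.6971/3 = 0.2324
n/ν for B = 0.3688/2 = 0.1844
Smallest n/ν is B → limiting reagent.
n(R) = (4/2) × 0.3688 = 0.7376 mol

0.738 mol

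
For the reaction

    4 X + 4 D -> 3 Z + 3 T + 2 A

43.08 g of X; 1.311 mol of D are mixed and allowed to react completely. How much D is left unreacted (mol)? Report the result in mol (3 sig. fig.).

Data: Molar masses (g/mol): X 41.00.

0.260 mol

n(X) = 43.08 / 41.00 = 1.051 mol
n(D) = 1.311 mol
n/ν for X = 1.051/4 = 0.2628
n/ν for D = 1.311/4 = 0.3278
Smallest n/ν is X → limiting reagent.
D consumed = (4/4) × 1.051 = 1.051 mol
D remaining = 1.311 − 1.051 = 0.2600 mol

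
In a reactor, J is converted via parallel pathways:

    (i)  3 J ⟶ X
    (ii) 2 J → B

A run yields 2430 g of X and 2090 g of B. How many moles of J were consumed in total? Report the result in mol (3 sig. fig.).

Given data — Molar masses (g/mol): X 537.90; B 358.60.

n(X) = 2430 / 537.90 = 4.518 mol
n(B) = 2090 / 358.60 = 5.828 mol
n(J) via (i) = (3/1)×4.518 = 13.55 mol
n(J) via (ii) = (2/1)×5.828 = 11.66 mol
total n(J) = 13.55 + 11.66 = 25.21 mol

25.2 mol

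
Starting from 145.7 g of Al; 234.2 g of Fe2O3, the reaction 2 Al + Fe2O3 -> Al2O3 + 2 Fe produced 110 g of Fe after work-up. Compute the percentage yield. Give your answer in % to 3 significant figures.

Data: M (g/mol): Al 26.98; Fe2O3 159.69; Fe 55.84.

67.2 %

n(Al) = 145.7 / 26.98 = 5.400 mol
n(Fe2O3) = 234.2 / 159.69 = 1.467 mol
n/ν for Al = 5.400/2 = 2.700
n/ν for Fe2O3 = 1.467/1 = 1.467
Smallest n/ν is Fe2O3 → limiting reagent.
theoretical n(Fe) = (2/1) × 1.467 = 2.934 mol → 163.8 g
% yield = 110 / 163.8 × 100 = 67.16 %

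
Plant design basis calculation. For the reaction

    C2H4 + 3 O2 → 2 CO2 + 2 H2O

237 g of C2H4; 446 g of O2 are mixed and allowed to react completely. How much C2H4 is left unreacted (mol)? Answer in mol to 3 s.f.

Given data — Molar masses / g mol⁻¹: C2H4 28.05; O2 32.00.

n(C2H4) = 237.0 / 28.05 = 8.449 mol
n(O2) = 446.0 / 32.00 = 13.94 mol
n/ν for C2H4 = 8.449/1 = 8.449
n/ν for O2 = 13.94/3 = 4.647
Smallest n/ν is O2 → limiting reagent.
C2H4 consumed = (1/3) × 13.94 = 4.647 mol
C2H4 remaining = 8.449 − 4.647 = 3.802 mol

3.80 mol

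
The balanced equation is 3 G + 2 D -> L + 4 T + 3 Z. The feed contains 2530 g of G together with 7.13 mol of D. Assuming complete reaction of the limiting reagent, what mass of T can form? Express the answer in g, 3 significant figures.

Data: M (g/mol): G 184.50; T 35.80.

511 g

n(G) = 2530 / 184.50 = 13.71 mol
n(D) = 7.130 mol
n/ν for G = 13.71/3 = 4.570
n/ν for D = 7.130/2 = 3.565
Smallest n/ν is D → limiting reagent.
n(T) = (4/2) × 7.130 = 14.26 mol
mass = 14.26 × 35.80 = 510.5 g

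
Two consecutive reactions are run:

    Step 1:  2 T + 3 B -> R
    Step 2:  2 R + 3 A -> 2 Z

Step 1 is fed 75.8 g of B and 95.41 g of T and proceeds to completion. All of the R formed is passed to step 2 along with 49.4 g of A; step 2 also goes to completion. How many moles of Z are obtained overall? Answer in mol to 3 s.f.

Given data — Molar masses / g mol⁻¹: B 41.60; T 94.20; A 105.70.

Step 1:
n(B) = 75.80 / 41.60 = 1.822 mol
n(T) = 95.41 / 94.20 = 1.013 mol
n/ν for B = 1.822/3 = 0.6073
n/ν for T = 1.013/2 = 0.5065
Smallest n/ν is T → limiting reagent.
n(R) produced = (1/2) × 1.013 = 0.5065 mol
Step 2:
n(R) available = 0.5065 mol
n(A) = 49.40 / 105.70 = 0.4674 mol
n/ν for R = 0.5065/2 = 0.2533
n/ν for A = 0.4674/3 = 0.1558
Smallest n/ν is A → limiting reagent.
n(Z) = (2/3) × 0.4674 = 0.3116 mol

0.312 mol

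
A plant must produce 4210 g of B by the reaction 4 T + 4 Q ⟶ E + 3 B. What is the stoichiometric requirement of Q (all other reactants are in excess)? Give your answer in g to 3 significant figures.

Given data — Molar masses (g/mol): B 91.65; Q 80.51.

4930 g

n(B) = 4210 / 91.65 = 45.94 mol
n(Q) = (4/3) × 45.94 = 61.25 mol
mass = 61.25 × 80.51 = 4931 g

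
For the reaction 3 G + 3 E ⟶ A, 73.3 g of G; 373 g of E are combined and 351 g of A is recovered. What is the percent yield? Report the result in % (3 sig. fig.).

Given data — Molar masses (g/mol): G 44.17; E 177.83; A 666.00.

n(G) = 73.30 / 44.17 = 1.659 mol
n(E) = 373.0 / 177.83 = 2.098 mol
n/ν for G = 1.659/3 = 0.5530
n/ν for E = 2.098/3 = 0.6993
Smallest n/ν is G → limiting reagent.
theoretical n(A) = (1/3) × 1.659 = 0.5530 mol → 368.3 g
% yield = 351 / 368.3 × 100 = 95.30 %

95.3 %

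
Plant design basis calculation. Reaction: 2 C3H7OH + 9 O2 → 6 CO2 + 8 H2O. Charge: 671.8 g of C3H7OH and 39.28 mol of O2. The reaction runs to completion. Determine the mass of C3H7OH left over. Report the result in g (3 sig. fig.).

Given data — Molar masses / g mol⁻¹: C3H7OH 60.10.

147 g

n(C3H7OH) = 671.8 / 60.10 = 11.18 mol
n(O2) = 39.28 mol
n/ν → C3H7OH: 5.590, O2: 4.364; O2 is limiting.
C3H7OH consumed = (2/9) × 39.28 = 8.729 mol
C3H7OH remaining = 11.18 − 8.729 = 2.451 mol
mass = 2.451 × 60.10 = 147.3 g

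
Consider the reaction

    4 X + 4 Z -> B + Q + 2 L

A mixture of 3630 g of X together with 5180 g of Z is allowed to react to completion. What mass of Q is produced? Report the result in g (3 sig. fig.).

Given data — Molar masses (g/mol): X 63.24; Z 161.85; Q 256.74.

2050 g

n(X) = 3630 / 63.24 = 57.40 mol
n(Z) = 5180 / 161.85 = 32.00 mol
n/ν for X = 57.40/4 = 14.35
n/ν for Z = 32.00/4 = 8.000
Smallest n/ν is Z → limiting reagent.
n(Q) = (1/4) × 32.00 = 8.000 mol
mass = 8.000 × 256.74 = 2054 g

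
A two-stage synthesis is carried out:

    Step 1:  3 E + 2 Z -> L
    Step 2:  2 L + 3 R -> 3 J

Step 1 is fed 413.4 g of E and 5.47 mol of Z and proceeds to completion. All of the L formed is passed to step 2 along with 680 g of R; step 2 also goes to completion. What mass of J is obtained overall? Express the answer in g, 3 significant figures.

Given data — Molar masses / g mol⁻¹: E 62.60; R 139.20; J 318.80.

1050 g

Step 1:
n(E) = 413.4 / 62.60 = 6.604 mol
n(Z) = 5.470 mol
n/ν for E = 6.604/3 = 2.201
n/ν for Z = 5.470/2 = 2.735
Smallest n/ν is E → limiting reagent.
n(L) produced = (1/3) × 6.604 = 2.201 mol
Step 2:
n(L) available = 2.201 mol
n(R) = 680.0 / 139.20 = 4.885 mol
n/ν for L = 2.201/2 = 1.101
n/ν for R = 4.885/3 = 1.628
Smallest n/ν is L → limiting reagent.
n(J) = (3/2) × 2.201 = 3.302 mol
mass = 3.302 × 318.80 = 1053 g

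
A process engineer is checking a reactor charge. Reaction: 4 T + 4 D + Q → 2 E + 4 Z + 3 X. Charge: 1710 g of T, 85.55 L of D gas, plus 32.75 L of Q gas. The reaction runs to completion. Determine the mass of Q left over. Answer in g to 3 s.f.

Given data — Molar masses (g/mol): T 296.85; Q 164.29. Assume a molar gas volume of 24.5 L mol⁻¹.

n(T) = 1710 / 296.85 = 5.760 mol
n(D) = 85.55 / 24.5 = 3.492 mol
n(Q) = 32.75 / 24.5 = 1.337 mol
n/ν for T = 5.760/4 = 1.440
n/ν for D = 3.492/4 = 0.8730
n/ν for Q = 1.337/1 = 1.337
Smallest n/ν is D → limiting reagent.
Q consumed = (1/4) × 3.492 = 0.8730 mol
Q remaining = 1.337 − 0.8730 = 0.4640 mol
mass = 0.4640 × 164.29 = 76.23 g

76.2 g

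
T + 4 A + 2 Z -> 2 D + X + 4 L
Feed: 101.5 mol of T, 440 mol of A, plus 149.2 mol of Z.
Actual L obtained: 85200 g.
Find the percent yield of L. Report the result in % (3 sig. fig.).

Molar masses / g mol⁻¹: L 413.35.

69.1 %

n(T) = 101.5 mol
n(A) = 440.0 mol
n(Z) = 149.2 mol
n/ν for T = 101.5/1 = 101.5
n/ν for A = 440.0/4 = 110.0
n/ν for Z = 149.2/2 = 74.60
Smallest n/ν is Z → limiting reagent.
theoretical n(L) = (4/2) × 149.2 = 298.4 mol → 123300 g
% yield = 85200 / 123300 × 100 = 69.10 %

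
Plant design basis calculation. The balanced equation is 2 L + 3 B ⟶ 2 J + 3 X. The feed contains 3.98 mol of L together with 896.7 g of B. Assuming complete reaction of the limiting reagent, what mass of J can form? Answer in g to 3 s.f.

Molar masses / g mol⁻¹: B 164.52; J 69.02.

251 g

n(L) = 3.980 mol
n(B) = 896.7 / 164.52 = 5.450 mol
n/ν for L = 3.980/2 = 1.990
n/ν for B = 5.450/3 = 1.817
Smallest n/ν is B → limiting reagent.
n(J) = (2/3) × 5.450 = 3.633 mol
mass = 3.633 × 69.02 = 250.7 g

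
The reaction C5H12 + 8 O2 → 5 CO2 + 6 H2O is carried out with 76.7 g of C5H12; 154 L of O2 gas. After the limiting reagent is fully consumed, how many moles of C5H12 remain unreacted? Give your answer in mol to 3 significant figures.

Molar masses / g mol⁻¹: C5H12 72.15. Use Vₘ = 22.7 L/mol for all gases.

0.215 mol

n(C5H12) = 76.70 / 72.15 = 1.063 mol
n(O2) = 154.0 / 22.7 = 6.784 mol
n/ν for C5H12 = 1.063/1 = 1.063
n/ν for O2 = 6.784/8 = 0.8480
Smallest n/ν is O2 → limiting reagent.
C5H12 consumed = (1/8) × 6.784 = 0.8480 mol
C5H12 remaining = 1.063 − 0.8480 = 0.2150 mol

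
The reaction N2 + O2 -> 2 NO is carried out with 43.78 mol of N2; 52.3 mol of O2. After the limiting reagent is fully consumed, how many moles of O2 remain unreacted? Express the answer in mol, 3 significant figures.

n(N2) = 43.78 mol
n(O2) = 52.30 mol
n/ν for N2 = 43.78/1 = 43.78
n/ν for O2 = 52.30/1 = 52.30
Smallest n/ν is N2 → limiting reagent.
O2 consumed = (1/1) × 43.78 = 43.78 mol
O2 remaining = 52.30 − 43.78 = 8.520 mol

8.52 mol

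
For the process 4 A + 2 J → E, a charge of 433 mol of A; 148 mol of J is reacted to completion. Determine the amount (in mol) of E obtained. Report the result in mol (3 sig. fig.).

n(A) = 433.0 mol
n(J) = 148.0 mol
n/ν for A = 433.0/4 = 108.3
n/ν for J = 148.0/2 = 74.00
Smallest n/ν is J → limiting reagent.
n(E) = (1/2) × 148.0 = 74.00 mol

74.0 mol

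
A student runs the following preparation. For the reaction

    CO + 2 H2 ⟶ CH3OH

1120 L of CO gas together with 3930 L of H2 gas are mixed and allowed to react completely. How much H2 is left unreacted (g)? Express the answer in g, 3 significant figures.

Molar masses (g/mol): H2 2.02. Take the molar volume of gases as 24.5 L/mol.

n(CO) = 1120 / 24.5 = 45.71 mol
n(H2) = 3930 / 24.5 = 160.4 mol
n/ν for CO = 45.71/1 = 45.71
n/ν for H2 = 160.4/2 = 80.20
Smallest n/ν is CO → limiting reagent.
H2 consumed = (2/1) × 45.71 = 91.42 mol
H2 remaining = 160.4 − 91.42 = 68.98 mol
mass = 68.98 × 2.02 = 139.3 g

139 g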